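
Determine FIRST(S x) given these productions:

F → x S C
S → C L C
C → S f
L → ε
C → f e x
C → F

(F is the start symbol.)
{ 'f', 'x' }

FIRST sets of the non-terminals involved (from the grammar, by fixed-point iteration):
  FIRST(S) = { 'f', 'x' }

To compute FIRST(S x), process the symbols left to right:
Symbol S is a non-terminal. Add FIRST(S) \ {ε} = { 'f', 'x' }
S is not nullable (ε ∉ FIRST(S)), so stop here.
FIRST(S x) = { 'f', 'x' }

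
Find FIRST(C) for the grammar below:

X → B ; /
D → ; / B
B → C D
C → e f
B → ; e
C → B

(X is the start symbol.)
{ ';', 'e' }

To compute FIRST(C), examine every production with C on the left-hand side, reading each right-hand side left to right until a non-nullable symbol is reached.

FIRST sets of the other non-terminals involved (by the same procedure, iterated to a fixed point):
  FIRST(B) = { ';', 'e' }

From C → e f:
  - e is a terminal: add 'e' and stop
From C → B:
  - B is a non-terminal: add FIRST(B) \ {ε} = { ';', 'e' }
    B is not nullable, so stop

Collecting: FIRST(C) = { ';', 'e' }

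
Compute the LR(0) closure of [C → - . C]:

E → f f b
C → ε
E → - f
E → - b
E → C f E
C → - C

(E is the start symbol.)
Start with: [C → - . C]
  [C → - . C] has the dot before C: add [C → .], [C → . - C]
No further items can be added.

CLOSURE = { [C → - . C], [C → . - C], [C → .] }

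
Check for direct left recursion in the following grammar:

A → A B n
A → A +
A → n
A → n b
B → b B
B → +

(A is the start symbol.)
Yes, A is left-recursive

Direct left recursion occurs when N → N α for some non-terminal N (the right-hand side begins with the left-hand side itself).

A → A B n: LEFT RECURSIVE (starts with A)
A → A +: LEFT RECURSIVE (starts with A)
A → n: starts with n
A → n b: starts with n
B → b B: starts with b
B → +: starts with '+'

The grammar has direct left recursion on: A.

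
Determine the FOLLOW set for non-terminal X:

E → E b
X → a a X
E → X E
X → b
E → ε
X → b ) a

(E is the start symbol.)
{ $, 'a', 'b' }

To compute FOLLOW(X), find every occurrence of X on a right-hand side N → α X β: add FIRST(β) \ {ε}, and if β is empty or nullable also add FOLLOW(N). Iterate to a fixed point.

In X → a a X: X is at the end; this adds FOLLOW(X) to itself — nothing new
In E → X E: X is followed by E, add FIRST(E) \ {ε} = { 'a', 'b' }
  E is nullable, so also add FOLLOW(E)

The FOLLOW sets referred to above (computed the same way, to a fixed point):
  FOLLOW(E) = { $, 'b' }

Taking the union: FOLLOW(X) = { $, 'a', 'b' }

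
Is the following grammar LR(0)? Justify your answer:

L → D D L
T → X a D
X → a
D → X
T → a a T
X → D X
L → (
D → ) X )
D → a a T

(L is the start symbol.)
Augment with L' → L and build the canonical LR(0) collection (I0 = CLOSURE({[L' → . L]}), then GOTO on every symbol after a dot until no new states appear). It has 21 states:
  I0: { [D → . ) X )], [D → . X], [D → . a a T], [L → . (], [L → . D D L], [L' → . L], [X → . D X], [X → . a] }  — shift
  I1: { [L → ( .] }  — reduce
  I2: { [D → ) . X )], [D → . ) X )], [D → . X], [D → . a a T], [X → . D X], [X → . a] }  — shift
  I3: { [D → . ) X )], [D → . X], [D → . a a T], [L → D . D L], [X → . D X], [X → . a], [X → D . X] }  — shift
  I4: { [L' → L .] }  — accept
  I5: { [D → X .] }  — reduce
  I6: { [D → a . a T], [X → a .] }  — shift, reduce
  I7: { [D → . ) X )], [D → . X], [D → . a a T], [D → a a . T], [T → . X a D], [T → . a a T], [X → . D X], [X → . a] }  — shift
  I8: { [D → . ) X )], [D → . X], [D → . a a T], [X → . D X], [X → . a], [X → D . X] }  — shift
  I9: { [D → a a T .] }  — reduce
  I10: { [D → X .], [T → X . a D] }  — shift, reduce
  I11: { [D → a . a T], [T → a . a T], [X → a .] }  — shift, reduce
  I12: { [D → . ) X )], [D → . X], [D → . a a T], [D → a a . T], [T → . X a D], [T → . a a T], [T → a a . T], [X → . D X], [X → . a] }  — shift
  I13: { [D → a a T .], [T → a a T .] }  — 2 reduces
  I14: { [D → . ) X )], [D → . X], [D → . a a T], [T → X a . D], [X → . D X], [X → . a] }  — shift
  I15: { [D → . ) X )], [D → . X], [D → . a a T], [T → X a D .], [X → . D X], [X → . a], [X → D . X] }  — shift, reduce
  I16: { [D → X .], [X → D X .] }  — 2 reduces
  I17: { [D → . ) X )], [D → . X], [D → . a a T], [L → . (], [L → . D D L], [L → D D . L], [X → . D X], [X → . a], [X → D . X] }  — shift
  I18: { [L → D D L .] }  — reduce
  I19: { [D → ) X . )], [D → X .] }  — shift, reduce
  I20: { [D → ) X ) .] }  — reduce

Conflict in state I6:
  Shift-reduce conflict between [X → a .] and [D → a . a T]
So the grammar is NOT LR(0).

Answer: No. Shift-reduce conflict between [X → a .] and [D → a . a T]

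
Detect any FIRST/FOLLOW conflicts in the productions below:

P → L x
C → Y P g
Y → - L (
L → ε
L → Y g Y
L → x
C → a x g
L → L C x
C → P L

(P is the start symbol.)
Nullable non-terminals: L.
FIRST sets used below: FIRST(Y) = { '-' }, FIRST(L) = { '-', 'a', 'x', ε }, FIRST(C) = { '-', 'a', 'x' }

L: nullable alternative(s) L → ε; FOLLOW(L) = { '(', '-', 'a', 'x' }
  L → ε: FIRST \ {ε} = { } — this is the only nullable alternative, skip
  L → Y g Y: FIRST \ {ε} = { '-' } — overlaps FOLLOW(L) on { '-' }: CONFLICT
  L → x: FIRST \ {ε} = { 'x' } — overlaps FOLLOW(L) on { 'x' }: CONFLICT
  L → L C x: FIRST \ {ε} = { '-', 'a', 'x' } — overlaps FOLLOW(L) on { '-', 'a', 'x' }: CONFLICT

C, P, Y have no nullable alternative, so no FIRST/FOLLOW check is needed there.

So the grammar has 3 FIRST/FOLLOW conflicts (marked CONFLICT above).

Answer: Yes. L → Y g Y with FOLLOW(L) on { '-' }; L → x with FOLLOW(L) on { 'x' }; L → L C x with FOLLOW(L) on { '-', 'a', 'x' }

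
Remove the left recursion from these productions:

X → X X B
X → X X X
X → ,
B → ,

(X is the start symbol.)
X is directly left-recursive. The standard transformation for
  A → A α₁ | ... | A α_m | β₁ | ... | β_n
is
  A  → β₁ A' | ... | β_n A'
  A' → α₁ A' | ... | α_m A' | ε

X → , becomes X → , X'
X → X X B becomes X' → X B X'
X → X X X becomes X' → X X X'
Add X' → ε

Productions for other non-terminals are unchanged:
  B → ,

Resulting grammar:
X → , X'
X' → X B X'
X' → X X X'
X' → ε
B → ,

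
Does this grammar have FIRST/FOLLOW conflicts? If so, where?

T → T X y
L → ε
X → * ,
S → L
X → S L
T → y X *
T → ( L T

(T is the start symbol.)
Yes. X → '*' ',' with FOLLOW(X) on { '*' }

A FIRST/FOLLOW conflict occurs when a non-terminal N has a nullable alternative N → β (β ⇒* ε) and another alternative N → α with FIRST(α) ∩ FOLLOW(N) ≠ ∅: on such a lookahead the parser cannot decide between expanding α and letting N vanish via β.

Nullable non-terminals: L, S, X.
FIRST sets used below: FIRST(S) = { ε }, FIRST(L) = { ε }
L has a nullable alternative but only one production, so nothing to check.
S has a nullable alternative but only one production, so nothing to check.

X: nullable alternative(s) X → S L; FOLLOW(X) = { '*', 'y' }
  X → * ,: FIRST \ {ε} = { '*' } — overlaps FOLLOW(X) on { '*' }: CONFLICT
  X → S L: FIRST \ {ε} = { } — this is the only nullable alternative, skip

T has no nullable alternative, so no FIRST/FOLLOW check is needed there.

So the grammar has 1 FIRST/FOLLOW conflict (marked CONFLICT above).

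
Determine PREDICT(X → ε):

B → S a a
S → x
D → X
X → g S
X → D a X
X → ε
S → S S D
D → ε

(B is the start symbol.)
{ 'a', 'g', 'x' }

PREDICT(X → ε) = (FIRST(RHS) \ {ε}) ∪ (FOLLOW(X) if ε ∈ FIRST(RHS), i.e. RHS ⇒* ε)
The right-hand side is ε (FIRST(ε) = { ε }), so the predict set is FOLLOW(X) = { 'a', 'g', 'x' }
PREDICT(X → ε) = { 'a', 'g', 'x' }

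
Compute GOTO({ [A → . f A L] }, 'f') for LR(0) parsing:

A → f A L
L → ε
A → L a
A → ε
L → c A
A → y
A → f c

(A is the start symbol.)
GOTO(I, 'f') = CLOSURE({ [A → αX.β] : [A → α.Xβ] ∈ I, X = 'f' })

Items with dot before 'f', with the dot advanced:
  [A → . f A L] → [A → f . A L]
Closure of the advanced items:
  [A → f . A L] has the dot before A: add [A → . f A L], [A → . L a], [A → .], [A → . y], [A → . f c]
  [A → . L a] has the dot before L: add [L → .], [L → . c A]

GOTO = { [A → . L a], [A → . f A L], [A → . f c], [A → . y], [A → .], [A → f . A L], [L → . c A], [L → .] }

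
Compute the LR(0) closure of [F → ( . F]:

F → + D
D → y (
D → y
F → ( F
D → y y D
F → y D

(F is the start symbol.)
{ [F → ( . F], [F → . ( F], [F → . + D], [F → . y D] }

Start with: [F → ( . F]
  [F → ( . F] has the dot before F: add [F → . + D], [F → . ( F], [F → . y D]
No further items can be added.

CLOSURE = { [F → ( . F], [F → . ( F], [F → . + D], [F → . y D] }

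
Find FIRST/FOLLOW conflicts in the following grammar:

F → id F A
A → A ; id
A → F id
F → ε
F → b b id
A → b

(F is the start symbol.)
Yes. F → id F A with FOLLOW(F) on { 'id' }; F → b b id with FOLLOW(F) on { 'b' }

Nullable non-terminals: F.

F: nullable alternative(s) F → ε; FOLLOW(F) = { $, 'b', 'id' }
  F → id F A: FIRST \ {ε} = { 'id' } — overlaps FOLLOW(F) on { 'id' }: CONFLICT
  F → ε: FIRST \ {ε} = { } — this is the only nullable alternative, skip
  F → b b id: FIRST \ {ε} = { 'b' } — overlaps FOLLOW(F) on { 'b' }: CONFLICT

A has no nullable alternative, so no FIRST/FOLLOW check is needed there.

So the grammar has 2 FIRST/FOLLOW conflicts (marked CONFLICT above).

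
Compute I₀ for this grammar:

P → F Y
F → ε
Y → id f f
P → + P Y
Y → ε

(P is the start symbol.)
{ [F → .], [P → . + P Y], [P → . F Y], [P' → . P] }

First, augment the grammar with P' → P
I₀ = CLOSURE({ [P' → . P] }):
  [P' → . P] has the dot before P: add [P → . F Y], [P → . + P Y]
  [P → . F Y] has the dot before F: add [F → .]
No further items can be added.

I₀ = { [F → .], [P → . + P Y], [P → . F Y], [P' → . P] }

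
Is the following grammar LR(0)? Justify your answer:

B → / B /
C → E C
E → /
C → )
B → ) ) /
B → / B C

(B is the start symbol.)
A grammar is LR(0) if no state in the canonical LR(0) collection has:
  - both a shift item (dot before a terminal) and a complete item (shift-reduce conflict), or
  - two or more complete items (reduce-reduce conflict; the accept item [B' → B .] counts as a complete item here).

Augment with B' → B and build the canonical LR(0) collection (I0 = CLOSURE({[B' → . B]}), then GOTO on every symbol after a dot until no new states appear). It has 13 states:
  I0: { [B → . ) ) /], [B → . / B /], [B → . / B C], [B' → . B] }  — shift
  I1: { [B → ) . ) /] }  — shift
  I2: { [B → . ) ) /], [B → . / B /], [B → . / B C], [B → / . B /], [B → / . B C] }  — shift
  I3: { [B' → B .] }  — accept
  I4: { [B → / B . /], [B → / B . C], [C → . )], [C → . E C], [E → . /] }  — shift
  I5: { [C → ) .] }  — reduce
  I6: { [B → / B / .], [E → / .] }  — 2 reduces
  I7: { [B → / B C .] }  — reduce
  I8: { [C → . )], [C → . E C], [C → E . C], [E → . /] }  — shift
  I9: { [E → / .] }  — reduce
  I10: { [C → E C .] }  — reduce
  I11: { [B → ) ) . /] }  — shift
  I12: { [B → ) ) / .] }  — reduce

Conflict in state I6:
  Reduce-reduce conflict: [B → / B / .] and [E → / .]
So the grammar is NOT LR(0).

Answer: No. Reduce-reduce conflict: [B → / B / .] and [E → / .]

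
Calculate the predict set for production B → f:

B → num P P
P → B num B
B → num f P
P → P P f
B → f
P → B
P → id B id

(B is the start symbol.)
PREDICT(B → f) = (FIRST(RHS) \ {ε}) ∪ (FOLLOW(B) if ε ∈ FIRST(RHS), i.e. RHS ⇒* ε)
FIRST(f) = { 'f' }
ε ∉ FIRST(f), so FOLLOW(B) is not added.
PREDICT(B → f) = { 'f' }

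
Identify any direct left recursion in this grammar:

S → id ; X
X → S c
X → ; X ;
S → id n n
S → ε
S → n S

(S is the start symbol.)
Direct left recursion occurs when N → N α for some non-terminal N (the right-hand side begins with the left-hand side itself).

S → id ; X: starts with id
X → S c: starts with S
X → ; X ;: starts with ';'
S → id n n: starts with id
S → ε: starts with ε
S → n S: starts with n

No direct left recursion found.

Answer: No direct left recursion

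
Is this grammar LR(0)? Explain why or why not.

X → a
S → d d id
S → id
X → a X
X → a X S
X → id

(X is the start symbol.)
No. Shift-reduce conflict between [X → a .] and [X → . a]

A grammar is LR(0) if no state in the canonical LR(0) collection has:
  - both a shift item (dot before a terminal) and a complete item (shift-reduce conflict), or
  - two or more complete items (reduce-reduce conflict; the accept item [X' → X .] counts as a complete item here).

Augment with X' → X and build the canonical LR(0) collection (I0 = CLOSURE({[X' → . X]}), then GOTO on every symbol after a dot until no new states appear). It has 10 states:
  I0: { [X → . a X S], [X → . a X], [X → . a], [X → . id], [X' → . X] }  — shift
  I1: { [X' → X .] }  — accept
  I2: { [X → . a X S], [X → . a X], [X → . a], [X → . id], [X → a . X S], [X → a . X], [X → a .] }  — shift, reduce
  I3: { [X → id .] }  — reduce
  I4: { [S → . d d id], [S → . id], [X → a X . S], [X → a X .] }  — shift, reduce
  I5: { [X → a X S .] }  — reduce
  I6: { [S → d . d id] }  — shift
  I7: { [S → id .] }  — reduce
  I8: { [S → d d . id] }  — shift
  I9: { [S → d d id .] }  — reduce

Conflict in state I2:
  Shift-reduce conflict between [X → a .] and [X → . a]
So the grammar is NOT LR(0).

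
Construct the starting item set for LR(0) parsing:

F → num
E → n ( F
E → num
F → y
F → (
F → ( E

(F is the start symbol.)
{ [F → . ( E], [F → . (], [F → . num], [F → . y], [F' → . F] }

First, augment the grammar with F' → F
I₀ = CLOSURE({ [F' → . F] }):
  [F' → . F] has the dot before F: add [F → . num], [F → . y], [F → . (], [F → . ( E]
No further items can be added.

I₀ = { [F → . ( E], [F → . (], [F → . num], [F → . y], [F' → . F] }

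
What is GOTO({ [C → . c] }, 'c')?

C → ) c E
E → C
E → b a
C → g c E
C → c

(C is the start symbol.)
GOTO(I, 'c') = CLOSURE({ [A → αX.β] : [A → α.Xβ] ∈ I, X = 'c' })

Items with dot before 'c', with the dot advanced:
  [C → . c] → [C → c .]
Closure adds nothing (no advanced item has the dot before a non-terminal).

GOTO = { [C → c .] }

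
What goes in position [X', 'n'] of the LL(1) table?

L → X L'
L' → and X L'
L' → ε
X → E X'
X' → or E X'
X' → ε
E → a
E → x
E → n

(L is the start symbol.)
Empty (error entry)

To find M[X', 'n'], we find productions for X' where 'n' is in the predict set (PREDICT(N → α) = (FIRST(α) \ {ε}) ∪ (FOLLOW(N) if α ⇒* ε)).

Relevant sets:
  FOLLOW(X') = { $, 'and' }

X' → or E X': PREDICT = { 'or' }
X' → ε: PREDICT = { $, 'and' }

M[X', 'n'] is empty (no production applies)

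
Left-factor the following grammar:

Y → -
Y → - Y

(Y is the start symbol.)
Y → - Y'
Y' → ε
Y' → Y

Left-factoring transforms A → αβ₁ | αβ₂ into A → αA' and A' → β₁ | β₂
(α is the longest common prefix among the alternatives). Repeat until
no nonterminal has two alternatives with a common prefix.

Round 1: Y has alternatives sharing prefix '-'. Introduce Y': Y → - Y'
  Add: Y' → ε
  Add: Y' → Y

No remaining common prefixes — done.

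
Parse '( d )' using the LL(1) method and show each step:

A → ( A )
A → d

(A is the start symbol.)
LL(1) parsing maintains a stack (initially the start symbol over $) and the input. At each step: if the stack top is a terminal, match it against the current input token; if it is a non-terminal N, replace it with the RHS of M[N, lookahead] (the unique production whose predict set contains the lookahead).

Stack is shown with the top on the left.

Stack    Input    Action
------------------------
A $      ( d ) $  output A → ( A )
( A ) $  ( d ) $  match '('
A ) $    d ) $    output A → d
d ) $    d ) $    match 'd'
) $      ) $      match ')'
$        $        accept

The string is accepted.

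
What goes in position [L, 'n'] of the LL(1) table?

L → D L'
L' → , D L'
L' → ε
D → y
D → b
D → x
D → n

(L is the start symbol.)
To find M[L, 'n'], we find productions for L where 'n' is in the predict set (PREDICT(N → α) = (FIRST(α) \ {ε}) ∪ (FOLLOW(N) if α ⇒* ε)).

Relevant sets:
  FIRST(D) = { 'b', 'n', 'x', 'y' }

L → D L': PREDICT = { 'b', 'n', 'x', 'y' }
  'n' is in predict set, so this production goes in M[L, 'n']

M[L, 'n'] = L → D L'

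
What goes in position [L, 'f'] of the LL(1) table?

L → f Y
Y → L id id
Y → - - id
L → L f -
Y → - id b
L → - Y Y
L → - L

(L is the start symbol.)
L → f Y, L → L f -

To find M[L, 'f'], we find productions for L where 'f' is in the predict set (PREDICT(N → α) = (FIRST(α) \ {ε}) ∪ (FOLLOW(N) if α ⇒* ε)).

Relevant sets:
  FIRST(L) = { '-', 'f' }

L → f Y: PREDICT = { 'f' }
  'f' is in predict set, so this production goes in M[L, 'f']
L → L f -: PREDICT = { '-', 'f' }
  'f' is in predict set, so this production goes in M[L, 'f']
L → - Y Y: PREDICT = { '-' }
L → - L: PREDICT = { '-' }

M[L, 'f'] = L → f Y, L → L f -  (a multiply-defined cell — the grammar is not LL(1))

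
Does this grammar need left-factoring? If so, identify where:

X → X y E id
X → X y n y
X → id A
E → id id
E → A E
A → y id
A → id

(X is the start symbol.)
Left-factoring is needed when two productions for the same non-terminal
share a common prefix on the right-hand side.

Productions for X:
  X → X y E id
  X → X y n y
  X → id A
Productions for E:
  E → id id
  E → A E
Productions for A:
  A → y id
  A → id

Found common prefix 'X y' in productions for X

Answer: Yes, X has productions with common prefix 'X y'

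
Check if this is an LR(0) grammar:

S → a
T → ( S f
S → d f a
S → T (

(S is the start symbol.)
Yes, the grammar is LR(0)

Augment with S' → S and build the canonical LR(0) collection (I0 = CLOSURE({[S' → . S]}), then GOTO on every symbol after a dot until no new states appear). It has 11 states:
  I0: { [S → . T (], [S → . a], [S → . d f a], [S' → . S], [T → . ( S f] }  — shift
  I1: { [S → . T (], [S → . a], [S → . d f a], [T → ( . S f], [T → . ( S f] }  — shift
  I2: { [S' → S .] }  — accept
  I3: { [S → T . (] }  — shift
  I4: { [S → a .] }  — reduce
  I5: { [S → d . f a] }  — shift
  I6: { [S → d f . a] }  — shift
  I7: { [S → d f a .] }  — reduce
  I8: { [S → T ( .] }  — reduce
  I9: { [T → ( S . f] }  — shift
  I10: { [T → ( S f .] }  — reduce

Every state is either a pure shift/goto state or contains exactly one complete item and nothing to shift — no conflicts. The grammar is LR(0).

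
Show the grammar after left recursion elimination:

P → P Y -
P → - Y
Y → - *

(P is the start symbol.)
P is directly left-recursive. The standard transformation for
  A → A α₁ | ... | A α_m | β₁ | ... | β_n
is
  A  → β₁ A' | ... | β_n A'
  A' → α₁ A' | ... | α_m A' | ε

P → - Y becomes P → - Y P'
P → P Y - becomes P' → Y - P'
Add P' → ε

Productions for other non-terminals are unchanged:
  Y → - *

Resulting grammar:
P → - Y P'
P' → Y - P'
P' → ε
Y → - *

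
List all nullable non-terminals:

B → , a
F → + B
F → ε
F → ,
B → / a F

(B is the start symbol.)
{ 'F' }

A non-terminal is nullable if it can derive ε (the empty string): either it has an ε-production, or it has a production whose right-hand side consists entirely of nullable non-terminals.

ε-productions: F → ε
So F is immediately nullable.
No further non-terminal can be added: every production for the remaining non-terminals contains a terminal or a non-nullable non-terminal.
Nullable = { 'F' }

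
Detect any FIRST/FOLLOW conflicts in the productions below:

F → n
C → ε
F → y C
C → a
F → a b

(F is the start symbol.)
No FIRST/FOLLOW conflicts.

Nullable non-terminals: C.

C: nullable alternative(s) C → ε; FOLLOW(C) = { $ }
  C → ε: FIRST \ {ε} = { } — this is the only nullable alternative, skip
  C → a: FIRST \ {ε} = { 'a' } — disjoint from FOLLOW(C)

F has no nullable alternative, so no FIRST/FOLLOW check is needed there.

No FIRST/FOLLOW conflicts found.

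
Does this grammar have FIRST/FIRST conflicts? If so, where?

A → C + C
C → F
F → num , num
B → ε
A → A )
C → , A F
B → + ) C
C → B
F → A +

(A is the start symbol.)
FIRST sets of the non-terminals at (or reachable through a nullable prefix from) the front of some alternative:
  FIRST(C) = { '+', ',', 'num', ε }
  FIRST(A) = { '+', ',', 'num' }
  FIRST(F) = { '+', ',', 'num' }
  FIRST(B) = { '+', ε }

Productions for A:
  A → C + C: FIRST = { '+', ',', 'num' }
  A → A ): FIRST = { '+', ',', 'num' }
Productions for C:
  C → F: FIRST = { '+', ',', 'num' }
  C → , A F: FIRST = { ',' }
  C → B: FIRST = { '+', ε }
Productions for F:
  F → num , num: FIRST = { 'num' }
  F → A +: FIRST = { '+', ',', 'num' }
Productions for B:
  B → ε: FIRST = { ε }
  B → + ) C: FIRST = { '+' }

Conflict for A: A → C + C and A → A )
  Overlap: { '+', ',', 'num' }
Conflict for C: C → F and C → , A F
  Overlap: { ',' }
Conflict for C: C → F and C → B
  Overlap: { '+' }
Conflict for F: F → num , num and F → A +
  Overlap: { 'num' }

Answer: Yes. A → C '+' C / A → A ')' on { '+', ',', 'num' }; C → F / C → ',' A F on { ',' }; C → F / C → B on { '+' }; F → num ',' num / F → A '+' on { 'num' }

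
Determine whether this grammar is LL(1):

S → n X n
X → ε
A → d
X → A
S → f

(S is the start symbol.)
Relevant sets:
  FIRST(A) = { 'd' }
  FOLLOW(X) = { 'n' }

For S:
  PREDICT(S → n X n) = { 'n' }
  PREDICT(S → f) = { 'f' }
For X:
  PREDICT(X → ε) = { 'n' }
  PREDICT(X → A) = { 'd' }
A has a single production, so nothing to check there.

All predict sets are disjoint. The grammar IS LL(1).

Answer: Yes, the grammar is LL(1).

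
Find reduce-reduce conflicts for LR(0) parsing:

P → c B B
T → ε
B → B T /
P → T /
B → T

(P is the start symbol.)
Augment with P' → P and build the canonical LR(0) collection (I0 = CLOSURE({[P' → . P]}), then GOTO on every symbol after a dot until no new states appear). It has 11 states:
  I0: { [P → . T /], [P → . c B B], [P' → . P], [T → .] }  — shift, reduce
  I1: { [P' → P .] }  — accept
  I2: { [P → T . /] }  — shift
  I3: { [B → . B T /], [B → . T], [P → c . B B], [T → .] }  — reduce
  I4: { [B → . B T /], [B → . T], [B → B . T /], [P → c B . B], [T → .] }  — reduce
  I5: { [B → T .] }  — reduce
  I6: { [B → B . T /], [P → c B B .], [T → .] }  — 2 reduces
  I7: { [B → B T . /], [B → T .] }  — shift, reduce
  I8: { [B → B T / .] }  — reduce
  I9: { [B → B T . /] }  — shift
  I10: { [P → T / .] }  — reduce

I6 contains complete items [P → c B B .], [T → .] — reduce-reduce conflict.

Answer: Yes — I6: [P → c B B .] vs [T → .]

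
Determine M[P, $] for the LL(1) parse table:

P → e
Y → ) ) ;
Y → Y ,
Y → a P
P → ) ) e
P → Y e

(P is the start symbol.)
Empty (error entry)

To find M[P, $], we find productions for P where $ is in the predict set (PREDICT(N → α) = (FIRST(α) \ {ε}) ∪ (FOLLOW(N) if α ⇒* ε)).

Relevant sets:
  FIRST(Y) = { ')', 'a' }

P → e: PREDICT = { 'e' }
P → ) ) e: PREDICT = { ')' }
P → Y e: PREDICT = { ')', 'a' }

M[P, $] is empty (no production applies)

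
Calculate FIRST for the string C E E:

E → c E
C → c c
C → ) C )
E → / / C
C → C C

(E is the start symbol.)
FIRST sets of the non-terminals involved (from the grammar, by fixed-point iteration):
  FIRST(C) = { ')', 'c' }

To compute FIRST(C E E), process the symbols left to right:
Symbol C is a non-terminal. Add FIRST(C) \ {ε} = { ')', 'c' }
C is not nullable (ε ∉ FIRST(C)), so stop here.
FIRST(C E E) = { ')', 'c' }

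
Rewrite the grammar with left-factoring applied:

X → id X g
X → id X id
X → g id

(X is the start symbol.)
X → id X X'
X' → g
X' → id
X → g id

Left-factoring transforms A → αβ₁ | αβ₂ into A → αA' and A' → β₁ | β₂
(α is the longest common prefix among the alternatives). Repeat until
no nonterminal has two alternatives with a common prefix.

Round 1: X has alternatives sharing prefix 'id X'. Introduce X': X → id X X'
  Add: X' → g
  Add: X' → id

No remaining common prefixes — done.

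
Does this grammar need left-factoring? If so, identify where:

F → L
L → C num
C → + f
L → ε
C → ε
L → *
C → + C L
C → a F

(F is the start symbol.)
Yes, C has productions with common prefix '+'

Left-factoring is needed when two productions for the same non-terminal
share a common prefix on the right-hand side.

Productions for L:
  L → C num
  L → ε
  L → *
Productions for C:
  C → + f
  C → ε
  C → + C L
  C → a F

Found common prefix '+' in productions for C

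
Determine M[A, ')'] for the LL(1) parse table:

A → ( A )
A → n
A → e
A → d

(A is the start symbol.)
To find M[A, ')'], we find productions for A where ')' is in the predict set (PREDICT(N → α) = (FIRST(α) \ {ε}) ∪ (FOLLOW(N) if α ⇒* ε)).

A → ( A ): PREDICT = { '(' }
A → n: PREDICT = { 'n' }
A → e: PREDICT = { 'e' }
A → d: PREDICT = { 'd' }

M[A, ')'] is empty (no production applies)

Answer: Empty (error entry)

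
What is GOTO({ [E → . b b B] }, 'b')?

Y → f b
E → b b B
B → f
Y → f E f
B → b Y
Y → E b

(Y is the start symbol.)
GOTO(I, 'b') = CLOSURE({ [A → αX.β] : [A → α.Xβ] ∈ I, X = 'b' })

Items with dot before 'b', with the dot advanced:
  [E → . b b B] → [E → b . b B]
Closure adds nothing (no advanced item has the dot before a non-terminal).

GOTO = { [E → b . b B] }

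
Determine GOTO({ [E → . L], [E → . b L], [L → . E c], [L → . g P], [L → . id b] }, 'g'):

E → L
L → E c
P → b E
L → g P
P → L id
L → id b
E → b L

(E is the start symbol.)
{ [E → . L], [E → . b L], [L → . E c], [L → . g P], [L → . id b], [L → g . P], [P → . L id], [P → . b E] }

GOTO(I, 'g') = CLOSURE({ [A → αX.β] : [A → α.Xβ] ∈ I, X = 'g' })

Items with dot before 'g', with the dot advanced:
  [L → . g P] → [L → g . P]
Closure of the advanced items:
  [L → g . P] has the dot before P: add [P → . b E], [P → . L id]
  [P → . L id] has the dot before L: add [L → . E c], [L → . g P], [L → . id b]
  [L → . E c] has the dot before E: add [E → . L], [E → . b L]

GOTO = { [E → . L], [E → . b L], [L → . E c], [L → . g P], [L → . id b], [L → g . P], [P → . L id], [P → . b E] }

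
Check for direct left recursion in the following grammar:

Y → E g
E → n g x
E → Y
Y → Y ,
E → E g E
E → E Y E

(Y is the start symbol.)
Y → E g: starts with E
E → n g x: starts with n
E → Y: starts with Y
Y → Y ,: LEFT RECURSIVE (starts with Y)
E → E g E: LEFT RECURSIVE (starts with E)
E → E Y E: LEFT RECURSIVE (starts with E)

The grammar has direct left recursion on: Y, E.

Answer: Yes, Y, E are left-recursive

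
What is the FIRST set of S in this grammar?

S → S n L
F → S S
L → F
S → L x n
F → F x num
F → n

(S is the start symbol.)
{ 'n' }

FIRST sets of the other non-terminals involved (by the same procedure, iterated to a fixed point):
  FIRST(L) = { 'n' }

From S → S n L:
  - S is the symbol being defined: contributes nothing new
    S is not nullable, so stop
From S → L x n:
  - L is a non-terminal: add FIRST(L) \ {ε} = { 'n' }
    L is not nullable, so stop

Collecting: FIRST(S) = { 'n' }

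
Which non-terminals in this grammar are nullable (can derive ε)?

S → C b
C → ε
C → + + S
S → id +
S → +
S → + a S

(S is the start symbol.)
{ 'C' }

A non-terminal is nullable if it can derive ε (the empty string): either it has an ε-production, or it has a production whose right-hand side consists entirely of nullable non-terminals.

ε-productions: C → ε
So C is immediately nullable.
No further non-terminal can be added: every production for the remaining non-terminals contains a terminal or a non-nullable non-terminal.
Nullable = { 'C' }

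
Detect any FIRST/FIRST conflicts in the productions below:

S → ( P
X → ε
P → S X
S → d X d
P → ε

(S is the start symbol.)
No FIRST/FIRST conflicts.

A FIRST/FIRST conflict occurs when two productions N → α and N → β for the same non-terminal have FIRST(α) ∩ FIRST(β) ≠ ∅ (with ε ∈ FIRST of a nullable right-hand side, so two nullable alternatives also conflict).

FIRST sets of the non-terminals at (or reachable through a nullable prefix from) the front of some alternative:
  FIRST(S) = { '(', 'd' }

Productions for S:
  S → ( P: FIRST = { '(' }
  S → d X d: FIRST = { 'd' }
Productions for P:
  P → S X: FIRST = { '(', 'd' }
  P → ε: FIRST = { ε }
X has only one production, so no FIRST/FIRST conflict is possible there.

All alternatives of each non-terminal have pairwise disjoint FIRST sets.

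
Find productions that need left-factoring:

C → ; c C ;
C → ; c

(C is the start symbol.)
Yes, C has productions with common prefix '; c'

Left-factoring is needed when two productions for the same non-terminal
share a common prefix on the right-hand side.

Productions for C:
  C → ; c C ;
  C → ; c

Found common prefix '; c' in productions for C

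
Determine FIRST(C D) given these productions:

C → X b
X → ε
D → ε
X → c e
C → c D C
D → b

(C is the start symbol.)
{ 'b', 'c' }

FIRST sets of the non-terminals involved (from the grammar, by fixed-point iteration):
  FIRST(C) = { 'b', 'c' }

To compute FIRST(C D), process the symbols left to right:
Symbol C is a non-terminal. Add FIRST(C) \ {ε} = { 'b', 'c' }
C is not nullable (ε ∉ FIRST(C)), so stop here.
FIRST(C D) = { 'b', 'c' }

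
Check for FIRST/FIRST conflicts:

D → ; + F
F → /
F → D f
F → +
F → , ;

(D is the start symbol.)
FIRST sets of the non-terminals at (or reachable through a nullable prefix from) the front of some alternative:
  FIRST(D) = { ';' }

Productions for F:
  F → /: FIRST = { '/' }
  F → D f: FIRST = { ';' }
  F → +: FIRST = { '+' }
  F → , ;: FIRST = { ',' }
D has only one production, so no FIRST/FIRST conflict is possible there.

All alternatives of each non-terminal have pairwise disjoint FIRST sets.

Answer: No FIRST/FIRST conflicts.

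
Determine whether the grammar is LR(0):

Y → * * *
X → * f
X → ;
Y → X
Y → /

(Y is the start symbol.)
A grammar is LR(0) if no state in the canonical LR(0) collection has:
  - both a shift item (dot before a terminal) and a complete item (shift-reduce conflict), or
  - two or more complete items (reduce-reduce conflict; the accept item [Y' → Y .] counts as a complete item here).

Augment with Y' → Y and build the canonical LR(0) collection (I0 = CLOSURE({[Y' → . Y]}), then GOTO on every symbol after a dot until no new states appear). It has 9 states:
  I0: { [X → . * f], [X → . ;], [Y → . * * *], [Y → . /], [Y → . X], [Y' → . Y] }  — shift
  I1: { [X → * . f], [Y → * . * *] }  — shift
  I2: { [Y → / .] }  — reduce
  I3: { [X → ; .] }  — reduce
  I4: { [Y → X .] }  — reduce
  I5: { [Y' → Y .] }  — accept
  I6: { [Y → * * . *] }  — shift
  I7: { [X → * f .] }  — reduce
  I8: { [Y → * * * .] }  — reduce

Every state is either a pure shift/goto state or contains exactly one complete item and nothing to shift — no conflicts. The grammar is LR(0).

Answer: Yes, the grammar is LR(0)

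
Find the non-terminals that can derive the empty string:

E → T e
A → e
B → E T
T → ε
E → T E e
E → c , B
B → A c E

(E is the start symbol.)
{ 'T' }

ε-productions: T → ε
So T is immediately nullable.
No further non-terminal can be added: every production for the remaining non-terminals contains a terminal or a non-nullable non-terminal.
Nullable = { 'T' }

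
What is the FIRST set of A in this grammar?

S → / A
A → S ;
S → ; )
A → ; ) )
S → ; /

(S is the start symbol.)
{ '/', ';' }

FIRST sets of the other non-terminals involved (by the same procedure, iterated to a fixed point):
  FIRST(S) = { '/', ';' }

From A → S ;:
  - S is a non-terminal: add FIRST(S) \ {ε} = { '/', ';' }
    S is not nullable, so stop
From A → ; ) ):
  - ';' is a terminal: add ';' and stop

Collecting: FIRST(A) = { '/', ';' }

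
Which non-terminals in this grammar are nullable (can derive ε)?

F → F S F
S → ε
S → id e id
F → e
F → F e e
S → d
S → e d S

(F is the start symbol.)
A non-terminal is nullable if it can derive ε (the empty string): either it has an ε-production, or it has a production whose right-hand side consists entirely of nullable non-terminals.

ε-productions: S → ε
So S is immediately nullable.
No further non-terminal can be added: every production for the remaining non-terminals contains a terminal or a non-nullable non-terminal.
Nullable = { 'S' }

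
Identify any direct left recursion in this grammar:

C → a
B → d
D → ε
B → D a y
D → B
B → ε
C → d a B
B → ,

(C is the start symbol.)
C → a: starts with a
B → d: starts with d
D → ε: starts with ε
B → D a y: starts with D
D → B: starts with B
B → ε: starts with ε
C → d a B: starts with d
B → ,: starts with ','

No direct left recursion found.

Answer: No direct left recursion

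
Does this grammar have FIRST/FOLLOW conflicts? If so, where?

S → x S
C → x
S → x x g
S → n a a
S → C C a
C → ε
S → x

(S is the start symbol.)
Yes. C → x with FOLLOW(C) on { 'x' }

A FIRST/FOLLOW conflict occurs when a non-terminal N has a nullable alternative N → β (β ⇒* ε) and another alternative N → α with FIRST(α) ∩ FOLLOW(N) ≠ ∅: on such a lookahead the parser cannot decide between expanding α and letting N vanish via β.

Nullable non-terminals: C.

C: nullable alternative(s) C → ε; FOLLOW(C) = { 'a', 'x' }
  C → x: FIRST \ {ε} = { 'x' } — overlaps FOLLOW(C) on { 'x' }: CONFLICT
  C → ε: FIRST \ {ε} = { } — this is the only nullable alternative, skip

S has no nullable alternative, so no FIRST/FOLLOW check is needed there.

So the grammar has 1 FIRST/FOLLOW conflict (marked CONFLICT above).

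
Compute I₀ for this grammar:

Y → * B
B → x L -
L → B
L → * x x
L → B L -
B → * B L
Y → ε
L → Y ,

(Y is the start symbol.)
{ [Y → . * B], [Y → .], [Y' → . Y] }

First, augment the grammar with Y' → Y
I₀ = CLOSURE({ [Y' → . Y] }):
  [Y' → . Y] has the dot before Y: add [Y → . * B], [Y → .]
No further items can be added.

I₀ = { [Y → . * B], [Y → .], [Y' → . Y] }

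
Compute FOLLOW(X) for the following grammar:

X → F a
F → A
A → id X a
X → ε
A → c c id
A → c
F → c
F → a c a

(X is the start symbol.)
X is the start symbol, so $ ∈ FOLLOW(X).
In A → id X a: X is followed by a, add FIRST(a) \ {ε} = { 'a' }

Taking the union: FOLLOW(X) = { $, 'a' }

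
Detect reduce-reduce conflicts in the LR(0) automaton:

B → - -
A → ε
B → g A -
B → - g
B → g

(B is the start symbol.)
Yes — I3: [A → .] vs [B → g .]

Augment with B' → B and build the canonical LR(0) collection (I0 = CLOSURE({[B' → . B]}), then GOTO on every symbol after a dot until no new states appear). It has 8 states:
  I0: { [B → . - -], [B → . - g], [B → . g A -], [B → . g], [B' → . B] }  — shift
  I1: { [B → - . -], [B → - . g] }  — shift
  I2: { [B' → B .] }  — accept
  I3: { [A → .], [B → g . A -], [B → g .] }  — 2 reduces
  I4: { [B → g A . -] }  — shift
  I5: { [B → g A - .] }  — reduce
  I6: { [B → - - .] }  — reduce
  I7: { [B → - g .] }  — reduce

I3 contains complete items [A → .], [B → g .] — reduce-reduce conflict.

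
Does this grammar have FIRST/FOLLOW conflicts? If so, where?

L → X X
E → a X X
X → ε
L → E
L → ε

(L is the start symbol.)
No FIRST/FOLLOW conflicts.

A FIRST/FOLLOW conflict occurs when a non-terminal N has a nullable alternative N → β (β ⇒* ε) and another alternative N → α with FIRST(α) ∩ FOLLOW(N) ≠ ∅: on such a lookahead the parser cannot decide between expanding α and letting N vanish via β.

Nullable non-terminals: L, X.
FIRST sets used below: FIRST(X) = { ε }, FIRST(E) = { 'a' }

L: nullable alternative(s) L → X X, L → ε; FOLLOW(L) = { $ }
  L → X X: FIRST \ {ε} = { } — disjoint from FOLLOW(L)
  L → E: FIRST \ {ε} = { 'a' } — disjoint from FOLLOW(L)
  L → ε: FIRST \ {ε} = { } — disjoint from FOLLOW(L)
X has a nullable alternative but only one production, so nothing to check.

E has no nullable alternative, so no FIRST/FOLLOW check is needed there.

No FIRST/FOLLOW conflicts found.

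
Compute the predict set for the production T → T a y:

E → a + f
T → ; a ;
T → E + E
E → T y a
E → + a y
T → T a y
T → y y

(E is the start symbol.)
PREDICT(T → T a y) = (FIRST(RHS) \ {ε}) ∪ (FOLLOW(T) if ε ∈ FIRST(RHS), i.e. RHS ⇒* ε)
FIRST(T) = { '+', ';', 'a', 'y' }
FIRST(T a y) = { '+', ';', 'a', 'y' }
ε ∉ FIRST(T a y), so FOLLOW(T) is not added.
PREDICT(T → T a y) = { '+', ';', 'a', 'y' }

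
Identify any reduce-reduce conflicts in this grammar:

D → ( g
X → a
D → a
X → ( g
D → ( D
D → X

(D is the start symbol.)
Yes — I4: [D → a .] vs [X → a .]; I6: [D → ( g .] vs [X → ( g .]

Augment with D' → D and build the canonical LR(0) collection (I0 = CLOSURE({[D' → . D]}), then GOTO on every symbol after a dot until no new states appear). It has 7 states:
  I0: { [D → . ( D], [D → . ( g], [D → . X], [D → . a], [D' → . D], [X → . ( g], [X → . a] }  — shift
  I1: { [D → ( . D], [D → ( . g], [D → . ( D], [D → . ( g], [D → . X], [D → . a], [X → ( . g], [X → . ( g], [X → . a] }  — shift
  I2: { [D' → D .] }  — accept
  I3: { [D → X .] }  — reduce
  I4: { [D → a .], [X → a .] }  — 2 reduces
  I5: { [D → ( D .] }  — reduce
  I6: { [D → ( g .], [X → ( g .] }  — 2 reduces

I4 contains complete items [D → a .], [X → a .] — reduce-reduce conflict.
I6 contains complete items [D → ( g .], [X → ( g .] — reduce-reduce conflict.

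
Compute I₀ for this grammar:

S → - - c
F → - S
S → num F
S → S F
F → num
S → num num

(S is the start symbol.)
{ [S → . - - c], [S → . S F], [S → . num F], [S → . num num], [S' → . S] }

First, augment the grammar with S' → S
I₀ = CLOSURE({ [S' → . S] }):
  [S' → . S] has the dot before S: add [S → . - - c], [S → . num F], [S → . S F], [S → . num num]
No further items can be added.

I₀ = { [S → . - - c], [S → . S F], [S → . num F], [S → . num num], [S' → . S] }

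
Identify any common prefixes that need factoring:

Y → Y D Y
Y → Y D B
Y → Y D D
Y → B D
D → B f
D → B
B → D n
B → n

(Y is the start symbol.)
Yes, Y has productions with common prefix 'Y D'; D has productions with common prefix 'B'

Left-factoring is needed when two productions for the same non-terminal
share a common prefix on the right-hand side.

Productions for Y:
  Y → Y D Y
  Y → Y D B
  Y → Y D D
  Y → B D
Productions for D:
  D → B f
  D → B
Productions for B:
  B → D n
  B → n

Found common prefix 'Y D' in productions for Y
Found common prefix 'B' in productions for D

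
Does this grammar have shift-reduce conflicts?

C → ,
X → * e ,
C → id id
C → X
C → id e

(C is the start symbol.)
Augment with C' → C and build the canonical LR(0) collection (I0 = CLOSURE({[C' → . C]}), then GOTO on every symbol after a dot until no new states appear). It has 10 states:
  I0: { [C → . ,], [C → . X], [C → . id e], [C → . id id], [C' → . C], [X → . * e ,] }  — shift
  I1: { [X → * . e ,] }  — shift
  I2: { [C → , .] }  — reduce
  I3: { [C' → C .] }  — accept
  I4: { [C → X .] }  — reduce
  I5: { [C → id . e], [C → id . id] }  — shift
  I6: { [C → id e .] }  — reduce
  I7: { [C → id id .] }  — reduce
  I8: { [X → * e . ,] }  — shift
  I9: { [X → * e , .] }  — reduce

No state contains both a complete item and a shift item.

Answer: No shift-reduce conflicts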